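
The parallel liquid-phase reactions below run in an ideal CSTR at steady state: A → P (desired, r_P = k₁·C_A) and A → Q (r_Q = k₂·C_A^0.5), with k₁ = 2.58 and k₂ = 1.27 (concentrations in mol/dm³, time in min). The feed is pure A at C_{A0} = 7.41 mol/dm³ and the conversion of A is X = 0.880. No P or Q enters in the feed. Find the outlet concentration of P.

4.28 mol/dm³

Exit C_A = C_{A0}(1−X) = 7.41×0.120 = 0.8892 mol/dm³.
Rates in a CSTR are evaluated at the outlet concentration: r_P = 2.58×0.8892 = 2.294, r_Q = 1.27×0.8892^0.5 = 1.198.
Fraction of consumed A going to P: r_P/(r_P+r_Q) = 0.6570.
C_P = 0.6570·C_{A0}·X = 0.6570×7.41×0.880 = 4.28 mol/dm³.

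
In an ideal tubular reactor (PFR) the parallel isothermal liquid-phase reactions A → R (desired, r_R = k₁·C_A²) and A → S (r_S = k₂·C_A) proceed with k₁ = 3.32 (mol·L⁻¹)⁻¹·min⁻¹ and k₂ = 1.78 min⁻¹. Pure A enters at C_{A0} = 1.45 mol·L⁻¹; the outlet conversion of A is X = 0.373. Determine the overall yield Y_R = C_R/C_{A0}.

C_A = C_{A0}(1−X) = 0.9092 mol·L⁻¹.
Along a PFR/batch, dC_S/dC_A = −r_S/(r_R+r_S) = −k₂/(k₂+k₁·C_A).
Integrating from C_{A0} to C_A: C_S = (1.78/3.32)·ln[(1.78+3.32·1.45)/(1.78+3.32·0.909)] = 0.5361·ln(6.594/4.798) = 0.1704 mol·L⁻¹.
Then C_R = (C_{A0}−C_A) − C_S = 0.5408 − 0.1704 = 0.3704 mol·L⁻¹.
Y_R = C_R/C_{A0} = 0.3704/1.45 = 0.255.

0.255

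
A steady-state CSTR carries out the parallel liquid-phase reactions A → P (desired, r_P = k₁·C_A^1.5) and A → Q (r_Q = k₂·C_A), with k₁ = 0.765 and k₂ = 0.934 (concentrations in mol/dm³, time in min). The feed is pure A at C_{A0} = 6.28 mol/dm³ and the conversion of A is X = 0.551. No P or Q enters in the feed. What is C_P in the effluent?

Exit C_A = C_{A0}(1−X) = 6.28×0.449 = 2.820 mol/dm³.
A CSTR operates uniformly at the exit composition, giving r_P = 3.622 and r_Q = 2.634 (each k·C_A^n at C_A = 2.820).
Fraction of consumed A going to P: r_P/(r_P+r_Q) = 0.5790.
C_P = 0.5790·C_{A0}·X = 0.5790×6.28×0.551 = 2.00 mol/dm³.

2.00 mol/dm³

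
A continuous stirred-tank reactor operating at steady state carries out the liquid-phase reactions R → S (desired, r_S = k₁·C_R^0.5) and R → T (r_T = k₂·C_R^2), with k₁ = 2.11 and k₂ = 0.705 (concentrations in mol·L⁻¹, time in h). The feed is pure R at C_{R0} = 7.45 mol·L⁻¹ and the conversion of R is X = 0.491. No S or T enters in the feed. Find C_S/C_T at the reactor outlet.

Exit C_R = C_{R0}(1−X) = 7.45×0.509 = 3.792 mol·L⁻¹.
A CSTR operates uniformly at the exit composition, giving r_S = 4.109 and r_T = 10.14 (each k·C_R^n at C_R = 3.792).
Overall selectivity = C_S/C_T = r_Sτ/(r_Tτ) = r_S/r_T = 0.405.

0.405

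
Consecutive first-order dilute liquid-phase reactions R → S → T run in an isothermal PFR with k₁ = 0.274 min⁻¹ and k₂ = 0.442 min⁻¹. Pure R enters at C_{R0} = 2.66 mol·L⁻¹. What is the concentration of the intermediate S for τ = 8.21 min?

0.342 mol·L⁻¹

The intermediate concentration in a first-order A→B→C sequence is C_S = k₁C_{R0}(e^(−k₁τ) − e^(−k₂τ))/(k₂−k₁).
e^(−k₁τ) = e^(−0.274×8.21) = e^(−2.250) = 0.1054; e^(−k₂τ) = e^(−3.629) = 0.02655.
C_S = 0.274×2.66/(0.442−0.274) × (0.1054−0.02655) = 4.338×0.07890 = 0.3423 mol·L⁻¹.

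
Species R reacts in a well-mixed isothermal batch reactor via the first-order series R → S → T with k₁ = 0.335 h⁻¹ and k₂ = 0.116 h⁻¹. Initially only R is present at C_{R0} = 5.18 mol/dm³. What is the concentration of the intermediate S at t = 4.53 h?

2.95 mol/dm³

For first-order series with pure R initially, C_S(t) = k₁C_{R0}/(k₂−k₁)·(e^(−k₁t) − e^(−k₂t)).
e^(−k₁t) = e^(−0.335×4.53) = e^(−1.518) = 0.2192; e^(−k₂t) = e^(−0.5255) = 0.5913.
C_S = 0.335×5.18/(0.116−0.335) × (0.2192−0.5913) = (-7.924)×(-0.3720) = 2.948 mol/dm³.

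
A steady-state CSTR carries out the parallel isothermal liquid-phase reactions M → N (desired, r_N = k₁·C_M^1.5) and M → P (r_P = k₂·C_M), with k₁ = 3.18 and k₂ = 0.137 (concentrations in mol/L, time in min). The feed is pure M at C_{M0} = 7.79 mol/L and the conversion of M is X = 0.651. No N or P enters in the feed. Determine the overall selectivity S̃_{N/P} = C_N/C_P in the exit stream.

Exit C_M = C_{M0}(1−X) = 7.79×0.349 = 2.719 mol/L.
A CSTR operates uniformly at the exit composition, giving r_N = 14.26 and r_P = 0.3725 (each k·C_M^n at C_M = 2.719).
Overall selectivity = C_N/C_P = r_Nτ/(r_Pτ) = r_N/r_P = 38.3.

38.3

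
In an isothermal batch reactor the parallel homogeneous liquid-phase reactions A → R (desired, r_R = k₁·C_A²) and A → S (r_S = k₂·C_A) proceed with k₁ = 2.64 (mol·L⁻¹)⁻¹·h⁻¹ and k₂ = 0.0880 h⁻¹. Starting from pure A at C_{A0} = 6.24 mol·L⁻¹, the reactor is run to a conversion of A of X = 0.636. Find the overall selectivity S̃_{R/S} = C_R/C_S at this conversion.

C_A = C_{A0}(1−X) = 2.271 mol·L⁻¹.
Along a PFR/batch, dC_S/dC_A = −r_S/(r_R+r_S) = −k₂/(k₂+k₁·C_A).
Integrating from C_{A0} to C_A: C_S = (0.0880/2.64)·ln[(0.0880+2.64·6.24)/(0.0880+2.64·2.27)] = 0.03333·ln(16.56/6.084) = 0.03338 mol·L⁻¹.
Then C_R = (C_{A0}−C_A) − C_S = 3.969 − 0.03338 = 3.935 mol·L⁻¹.
S̃_{R/S} = C_R/C_S = 3.935/0.03338 = 118.

118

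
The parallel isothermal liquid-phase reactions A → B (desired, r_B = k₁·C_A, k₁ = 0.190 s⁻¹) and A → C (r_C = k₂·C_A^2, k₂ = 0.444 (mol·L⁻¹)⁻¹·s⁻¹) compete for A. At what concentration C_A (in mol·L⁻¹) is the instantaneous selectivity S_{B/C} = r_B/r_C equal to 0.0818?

S_{B/C} = (k₁/k₂)·C_A⁻¹ ⇒ C_A = (S·k₂/k₁)^(-1).
= (0.0818×0.444/0.190)^(-1) = (0.1912)^(-1) = 5.23 mol·L⁻¹.

5.23 mol·L⁻¹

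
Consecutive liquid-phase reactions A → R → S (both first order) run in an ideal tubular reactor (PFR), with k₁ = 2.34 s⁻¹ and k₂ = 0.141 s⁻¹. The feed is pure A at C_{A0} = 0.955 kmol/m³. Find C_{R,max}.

For a first-order series the maximum intermediate yield is C_{R,max}/C_{A0} = (k₁/k₂)^[k₂/(k₂−k₁)].
= (2.34/0.141)^(0.141/(0.141−2.34)) = (16.60)^(-0.06412) = 0.8352.
C_{R,max} = 0.8352×0.955 = 0.798 kmol/m³.

0.798 kmol/m³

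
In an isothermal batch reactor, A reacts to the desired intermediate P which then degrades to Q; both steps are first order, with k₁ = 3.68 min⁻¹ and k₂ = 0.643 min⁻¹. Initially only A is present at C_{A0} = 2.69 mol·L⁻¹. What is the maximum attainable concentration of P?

Evaluating C_P at t_opt = ln(k₂/k₁)/(k₂−k₁) gives C_{P,max}/C_{A0} = (k₁/k₂)^[k₂/(k₂−k₁)].
= (3.68/0.643)^(0.643/(0.643−3.68)) = (5.723)^(-0.2117) = 0.6912.
C_{P,max} = 0.6912×2.69 = 1.86 mol·L⁻¹.

1.86 mol·L⁻¹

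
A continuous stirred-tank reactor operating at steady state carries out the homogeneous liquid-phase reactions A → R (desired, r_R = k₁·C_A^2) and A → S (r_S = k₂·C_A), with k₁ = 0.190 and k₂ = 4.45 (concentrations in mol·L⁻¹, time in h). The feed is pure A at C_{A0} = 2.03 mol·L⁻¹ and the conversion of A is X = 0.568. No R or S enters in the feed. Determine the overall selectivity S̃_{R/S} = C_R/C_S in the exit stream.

0.0374

Exit C_A = C_{A0}(1−X) = 2.03×0.432 = 0.8770 mol·L⁻¹.
Rates in a CSTR are evaluated at the outlet concentration: r_R = 0.190×0.8770^2 = 0.1461, r_S = 4.45×0.8770 = 3.902.
Overall selectivity = C_R/C_S = r_Rτ/(r_Sτ) = r_R/r_S = 0.0374.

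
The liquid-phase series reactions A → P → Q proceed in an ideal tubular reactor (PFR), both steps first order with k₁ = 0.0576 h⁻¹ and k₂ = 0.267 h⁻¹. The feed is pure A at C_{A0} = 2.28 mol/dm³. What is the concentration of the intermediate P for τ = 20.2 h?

Solving the coupled first-order balances gives C_P(τ) = [k₁/(k₂−k₁)]·C_{A0}·(e^(−k₁τ) − e^(−k₂τ)).
e^(−k₁τ) = e^(−0.0576×20.2) = e^(−1.164) = 0.3124; e^(−k₂τ) = e^(−5.393) = 0.004546.
C_P = 0.0576×2.28/(0.267−0.0576) × (0.3124−0.004546) = 0.6272×0.3078 = 0.1931 mol/dm³.

0.193 mol/dm³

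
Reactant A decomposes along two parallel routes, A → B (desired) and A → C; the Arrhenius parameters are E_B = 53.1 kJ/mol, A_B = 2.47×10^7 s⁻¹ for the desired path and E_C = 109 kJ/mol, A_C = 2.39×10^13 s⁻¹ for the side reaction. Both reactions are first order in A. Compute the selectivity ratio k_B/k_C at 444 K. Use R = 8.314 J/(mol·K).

3.90

With equal orders, S_{B/C} = k_B/k_C = (A_B/A_C)·exp[(E_C−E_B)/(RT)].
(E_C−E_B)/(RT) = (109−53.1)×10³/(8.314×444) = 55900/3691 = 15.14.
k_B/k_C = (2.47×10^7/2.39×10^13)·exp(15.14) = 1.033×10^-6 × 3.772×10^6 = 3.90.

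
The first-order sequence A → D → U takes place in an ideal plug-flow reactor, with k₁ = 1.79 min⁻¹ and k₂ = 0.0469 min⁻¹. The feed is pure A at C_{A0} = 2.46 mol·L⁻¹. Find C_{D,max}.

2.23 mol·L⁻¹

Evaluating C_D at τ_opt = ln(k₂/k₁)/(k₂−k₁) gives C_{D,max}/C_{A0} = (k₁/k₂)^[k₂/(k₂−k₁)].
= (1.79/0.0469)^(0.0469/(0.0469−1.79)) = (38.17)^(-0.02691) = 0.9067.
C_{D,max} = 0.9067×2.46 = 2.23 mol·L⁻¹.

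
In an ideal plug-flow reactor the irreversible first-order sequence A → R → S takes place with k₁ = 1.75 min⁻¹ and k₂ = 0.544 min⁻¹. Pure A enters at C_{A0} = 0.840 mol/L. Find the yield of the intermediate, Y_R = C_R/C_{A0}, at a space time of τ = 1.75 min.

The intermediate concentration in a first-order A→B→C sequence is C_R = k₁C_{A0}(e^(−k₁τ) − e^(−k₂τ))/(k₂−k₁).
e^(−k₁τ) = e^(−1.75×1.75) = e^(−3.062) = 0.04677; e^(−k₂τ) = e^(−0.9520) = 0.3860.
C_R = 1.75×0.840/(0.544−1.75) × (0.04677−0.3860) = (-1.219)×(-0.3392) = 0.4134 mol/L.
Y_R = C_R/C_{A0} = 0.4134/0.840 = 0.492.

0.492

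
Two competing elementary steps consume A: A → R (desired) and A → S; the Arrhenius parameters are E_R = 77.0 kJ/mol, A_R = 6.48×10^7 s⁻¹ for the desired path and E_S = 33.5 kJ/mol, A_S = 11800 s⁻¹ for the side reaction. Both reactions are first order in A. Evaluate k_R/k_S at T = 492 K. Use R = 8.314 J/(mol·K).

k_R/k_S = (A_R/A_S)·exp[−(E_R−E_S)/(RT)] = (A_R/A_S)·exp[(E_S−E_R)/(RT)].
(E_S−E_R)/(RT) = (33.5−77.0)×10³/(8.314×492) = -43500/4090 = -10.63.
k_R/k_S = (6.48×10^7/11800)·exp(-10.63) = 5492 × 2.407×10^-5 = 0.132.
Since E_R > E_S, raising the temperature improves selectivity toward R.

0.132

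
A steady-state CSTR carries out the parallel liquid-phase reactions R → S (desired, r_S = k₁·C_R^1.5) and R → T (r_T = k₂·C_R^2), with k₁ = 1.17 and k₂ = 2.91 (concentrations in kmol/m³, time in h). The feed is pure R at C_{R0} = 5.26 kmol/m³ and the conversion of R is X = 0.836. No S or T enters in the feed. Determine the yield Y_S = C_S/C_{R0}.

Exit C_R = C_{R0}(1−X) = 5.26×0.164 = 0.8626 kmol/m³.
In a CSTR the entire volume is at exit conditions, so r_S = 1.17×0.8626^1.5 = 0.9374 and r_T = 2.91×0.8626^2 = 2.165.
Fraction of consumed R going to S: r_S/(r_S+r_T) = 0.3021.
C_S = 0.3021·C_{R0}·X = 0.3021×5.26×0.836 = 1.33 kmol/m³; Y_S = C_S/C_{R0} = 0.253.

0.253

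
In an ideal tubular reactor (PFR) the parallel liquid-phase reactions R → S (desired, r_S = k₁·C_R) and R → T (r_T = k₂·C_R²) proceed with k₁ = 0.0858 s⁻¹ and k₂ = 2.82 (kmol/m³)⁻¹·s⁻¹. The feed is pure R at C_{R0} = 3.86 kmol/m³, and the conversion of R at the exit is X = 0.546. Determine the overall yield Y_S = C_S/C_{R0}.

C_R = C_{R0}(1−X) = 1.752 kmol/m³.
Along a PFR/batch, dC_S/dC_R = −r_S/(r_S+r_T) = −k₁/(k₁+k₂·C_R).
Integrating from C_{R0} to C_R: C_S = (0.0858/2.82)·ln[(0.0858+2.82·3.86)/(0.0858+2.82·1.75)] = 0.03043·ln(10.97/5.028) = 0.02374 kmol/m³.
Y_S = C_S/C_{R0} = 0.02374/3.86 = 0.00615.

0.00615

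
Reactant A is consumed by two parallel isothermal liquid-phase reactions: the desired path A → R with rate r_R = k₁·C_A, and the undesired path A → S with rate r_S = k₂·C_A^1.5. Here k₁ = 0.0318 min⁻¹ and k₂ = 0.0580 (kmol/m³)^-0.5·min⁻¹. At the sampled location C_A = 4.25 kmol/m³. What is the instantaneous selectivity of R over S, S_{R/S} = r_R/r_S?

S_{R/S} = r_R/r_S = (k₁·C_A)/(k₂·C_A^1.5) = (k₁/k₂)·C_A^-0.5.
= (0.0318×4.250) / (0.0580×4.250^1.5) = 0.1352/0.5082 = 0.266.
The undesired path is higher order in A, so low C_A (CSTR or dilute feed) favours R.

0.266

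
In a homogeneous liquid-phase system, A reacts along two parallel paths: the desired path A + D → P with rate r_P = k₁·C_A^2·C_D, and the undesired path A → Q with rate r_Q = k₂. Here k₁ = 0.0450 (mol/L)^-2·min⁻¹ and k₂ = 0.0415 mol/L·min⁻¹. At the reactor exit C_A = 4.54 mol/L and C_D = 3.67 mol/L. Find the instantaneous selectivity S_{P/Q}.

82.0

S_{P/Q} = r_P/r_Q = (k₁·C_A^2·C_D)/(k₂) = (k₁/k₂)·C_A^2·C_D.
= (0.0450×4.540^2×3.670) / (0.0415) = 3.404/0.04150 = 82.0.
Since the desired path is higher order in A, keeping C_A high (PFR or concentrated feed) favours P.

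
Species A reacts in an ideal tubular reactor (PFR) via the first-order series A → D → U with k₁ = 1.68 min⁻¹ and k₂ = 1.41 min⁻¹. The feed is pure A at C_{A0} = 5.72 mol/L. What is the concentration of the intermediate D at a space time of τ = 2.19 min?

The intermediate concentration in a first-order A→B→C sequence is C_D = k₁C_{A0}(e^(−k₁τ) − e^(−k₂τ))/(k₂−k₁).
e^(−k₁τ) = e^(−1.68×2.19) = e^(−3.679) = 0.02524; e^(−k₂τ) = e^(−3.088) = 0.04560.
C_D = 1.68×5.72/(1.41−1.68) × (0.02524−0.04560) = (-35.59)×(-0.02035) = 0.7244 mol/L.

0.724 mol/L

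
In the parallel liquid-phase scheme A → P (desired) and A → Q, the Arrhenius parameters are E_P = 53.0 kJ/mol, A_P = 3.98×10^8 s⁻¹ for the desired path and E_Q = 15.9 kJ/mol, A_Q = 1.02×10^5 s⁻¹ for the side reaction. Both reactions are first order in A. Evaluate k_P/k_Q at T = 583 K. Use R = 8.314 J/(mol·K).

1.85

Since both paths have the same order in A, the concentration cancels and S_{P/Q} = k_P/k_Q = (A_P/A_Q)·exp[(E_Q−E_P)/(RT)].
(E_Q−E_P)/(RT) = (15.9−53.0)×10³/(8.314×583) = -37100/4847 = -7.654.
k_P/k_Q = (3.98×10^8/1.02×10^5)·exp(-7.654) = 3902 × 4.741×10^-4 = 1.85.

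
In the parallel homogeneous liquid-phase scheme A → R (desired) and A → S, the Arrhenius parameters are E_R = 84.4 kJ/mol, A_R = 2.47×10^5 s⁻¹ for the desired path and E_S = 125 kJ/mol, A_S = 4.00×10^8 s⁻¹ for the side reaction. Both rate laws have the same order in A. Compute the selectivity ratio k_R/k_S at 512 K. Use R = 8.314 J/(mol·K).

With equal orders, S_{R/S} = k_R/k_S = (A_R/A_S)·exp[(E_S−E_R)/(RT)].
(E_S−E_R)/(RT) = (125−84.4)×10³/(8.314×512) = 40600/4257 = 9.538.
k_R/k_S = (2.47×10^5/4.00×10^8)·exp(9.538) = 6.175×10^-4 × 13874 = 8.57.
Since E_R < E_S, lowering the temperature improves selectivity toward R.

8.57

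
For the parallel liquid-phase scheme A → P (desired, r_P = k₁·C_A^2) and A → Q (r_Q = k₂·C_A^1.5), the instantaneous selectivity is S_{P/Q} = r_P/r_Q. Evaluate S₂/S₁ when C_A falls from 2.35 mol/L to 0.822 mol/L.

S_{P/Q} = (k₁/k₂)·C_A^0.5, so S₂/S₁ = (C_{A,2}/C_{A,1})^0.5.
= (0.822/2.35)^0.5 = (0.3498)^0.5 = 0.591.

0.591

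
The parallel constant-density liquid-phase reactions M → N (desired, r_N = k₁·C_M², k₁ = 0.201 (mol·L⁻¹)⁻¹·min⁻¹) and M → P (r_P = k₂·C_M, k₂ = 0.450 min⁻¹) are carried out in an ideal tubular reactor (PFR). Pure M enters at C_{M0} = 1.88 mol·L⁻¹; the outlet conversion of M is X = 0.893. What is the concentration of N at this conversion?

C_M = C_{M0}(1−X) = 0.2012 mol·L⁻¹.
Along a PFR/batch, dC_P/dC_M = −r_P/(r_N+r_P) = −k₂/(k₂+k₁·C_M).
Integrating from C_{M0} to C_M: C_P = (0.450/0.201)·ln[(0.450+0.201·1.88)/(0.450+0.201·0.201)] = 2.239·ln(0.8279/0.4904) = 1.172 mol·L⁻¹.
Then C_N = (C_{M0}−C_M) − C_P = 1.679 − 1.172 = 0.5066 mol·L⁻¹.

0.507 mol·L⁻¹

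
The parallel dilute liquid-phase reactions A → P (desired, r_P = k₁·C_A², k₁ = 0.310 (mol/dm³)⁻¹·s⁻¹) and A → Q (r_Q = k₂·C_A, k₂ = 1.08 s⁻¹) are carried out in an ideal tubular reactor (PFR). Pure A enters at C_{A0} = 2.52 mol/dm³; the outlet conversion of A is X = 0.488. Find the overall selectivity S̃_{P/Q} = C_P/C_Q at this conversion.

0.540

C_A = C_{A0}(1−X) = 1.290 mol/dm³.
Along a PFR/batch, dC_Q/dC_A = −r_Q/(r_P+r_Q) = −k₂/(k₂+k₁·C_A).
Integrating from C_{A0} to C_A: C_Q = (1.08/0.310)·ln[(1.08+0.310·2.52)/(1.08+0.310·1.29)] = 3.484·ln(1.861/1.480) = 0.7985 mol/dm³.
Then C_P = (C_{A0}−C_A) − C_Q = 1.230 − 0.7985 = 0.4313 mol/dm³.
S̃_{P/Q} = C_P/C_Q = 0.4313/0.7985 = 0.540.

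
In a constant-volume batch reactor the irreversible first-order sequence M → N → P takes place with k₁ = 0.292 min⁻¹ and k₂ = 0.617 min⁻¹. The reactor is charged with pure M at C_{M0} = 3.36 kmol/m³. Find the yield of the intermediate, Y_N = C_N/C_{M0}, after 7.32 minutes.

0.0962

For first-order series with pure M initially, C_N(t) = k₁C_{M0}/(k₂−k₁)·(e^(−k₁t) − e^(−k₂t)).
e^(−k₁t) = e^(−0.292×7.32) = e^(−2.137) = 0.1180; e^(−k₂t) = e^(−4.516) = 0.01093.
C_N = 0.292×3.36/(0.617−0.292) × (0.1180−0.01093) = 3.019×0.1070 = 0.3231 kmol/m³.
Y_N = C_N/C_{M0} = 0.3231/3.36 = 0.0962.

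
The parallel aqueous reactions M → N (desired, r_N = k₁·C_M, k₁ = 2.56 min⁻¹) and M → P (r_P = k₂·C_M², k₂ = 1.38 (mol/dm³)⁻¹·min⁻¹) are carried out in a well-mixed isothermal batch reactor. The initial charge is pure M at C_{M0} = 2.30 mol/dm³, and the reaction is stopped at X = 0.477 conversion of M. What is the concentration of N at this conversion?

C_M = C_{M0}(1−X) = 1.203 mol/dm³.
Along a PFR/batch, dC_N/dC_M = −r_N/(r_N+r_P) = −k₁/(k₁+k₂·C_M).
Integrating from C_{M0} to C_M: C_N = (2.56/1.38)·ln[(2.56+1.38·2.30)/(2.56+1.38·1.20)] = 1.855·ln(5.734/4.220) = 0.5687 mol/dm³.

0.569 mol/dm³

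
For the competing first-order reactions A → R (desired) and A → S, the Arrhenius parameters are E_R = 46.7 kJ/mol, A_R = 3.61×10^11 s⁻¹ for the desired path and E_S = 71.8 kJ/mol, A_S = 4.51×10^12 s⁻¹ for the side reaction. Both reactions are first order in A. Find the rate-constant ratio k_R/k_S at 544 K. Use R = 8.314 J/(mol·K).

With equal orders, S_{R/S} = k_R/k_S = (A_R/A_S)·exp[(E_S−E_R)/(RT)].
(E_S−E_R)/(RT) = (71.8−46.7)×10³/(8.314×544) = 25100/4523 = 5.550.
k_R/k_S = (3.61×10^11/4.51×10^12)·exp(5.550) = 0.08004 × 257.1 = 20.6.
Since E_R < E_S, lowering the temperature improves selectivity toward R.

20.6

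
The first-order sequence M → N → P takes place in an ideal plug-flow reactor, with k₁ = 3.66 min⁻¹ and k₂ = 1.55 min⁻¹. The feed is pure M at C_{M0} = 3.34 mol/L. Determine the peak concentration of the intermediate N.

Evaluating C_N at τ_opt = ln(k₂/k₁)/(k₂−k₁) gives C_{N,max}/C_{M0} = (k₁/k₂)^[k₂/(k₂−k₁)].
= (3.66/1.55)^(1.55/(1.55−3.66)) = (2.361)^(-0.7346) = 0.5320.
C_{N,max} = 0.5320×3.34 = 1.78 mol/L.

1.78 mol/L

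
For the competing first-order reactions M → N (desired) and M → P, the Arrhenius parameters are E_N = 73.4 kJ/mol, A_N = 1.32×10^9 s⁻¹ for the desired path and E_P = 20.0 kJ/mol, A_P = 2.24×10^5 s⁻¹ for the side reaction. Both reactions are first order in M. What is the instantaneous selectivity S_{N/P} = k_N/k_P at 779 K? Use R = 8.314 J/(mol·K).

With equal orders, S_{N/P} = k_N/k_P = (A_N/A_P)·exp[(E_P−E_N)/(RT)].
(E_P−E_N)/(RT) = (20.0−73.4)×10³/(8.314×779) = -53400/6477 = -8.245.
k_N/k_P = (1.32×10^9/2.24×10^5)·exp(-8.245) = 5893 × 2.626×10^-4 = 1.55.

1.55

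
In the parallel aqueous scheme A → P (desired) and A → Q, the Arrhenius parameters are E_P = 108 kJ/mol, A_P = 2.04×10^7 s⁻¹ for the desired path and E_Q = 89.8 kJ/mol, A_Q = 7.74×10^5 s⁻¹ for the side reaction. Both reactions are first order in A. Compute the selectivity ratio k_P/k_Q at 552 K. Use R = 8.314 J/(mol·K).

Since both paths have the same order in A, the concentration cancels and S_{P/Q} = k_P/k_Q = (A_P/A_Q)·exp[(E_Q−E_P)/(RT)].
(E_Q−E_P)/(RT) = (89.8−108)×10³/(8.314×552) = -18200/4589 = -3.966.
k_P/k_Q = (2.04×10^7/7.74×10^5)·exp(-3.966) = 26.36 × 0.01895 = 0.500.
Since E_P > E_Q, raising the temperature improves selectivity toward P.

0.500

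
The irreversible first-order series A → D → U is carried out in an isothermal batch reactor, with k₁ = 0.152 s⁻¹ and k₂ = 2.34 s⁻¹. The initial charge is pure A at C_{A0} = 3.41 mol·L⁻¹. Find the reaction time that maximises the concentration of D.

The intermediate peaks when r₁ = r₂, i.e. k₁e^(−k₁t) = k₂e^(−k₂t), giving t_opt = ln(k₂/k₁)/(k₂−k₁).
= ln(2.34/0.152)/(2.34−0.152) = ln(15.39)/2.188 = 2.734/2.188 = 1.25 s.

1.25 s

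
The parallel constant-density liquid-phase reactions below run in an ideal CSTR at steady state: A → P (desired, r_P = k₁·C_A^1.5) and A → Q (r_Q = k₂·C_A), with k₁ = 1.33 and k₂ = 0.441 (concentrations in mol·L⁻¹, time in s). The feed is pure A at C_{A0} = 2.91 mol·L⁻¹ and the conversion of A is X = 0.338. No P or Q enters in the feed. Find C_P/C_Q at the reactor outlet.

Exit C_A = C_{A0}(1−X) = 2.91×0.662 = 1.926 mol·L⁻¹.
A CSTR operates uniformly at the exit composition, giving r_P = 3.556 and r_Q = 0.8496 (each k·C_A^n at C_A = 1.926).
Overall selectivity = C_P/C_Q = r_Pτ/(r_Qτ) = r_P/r_Q = 4.19.

4.19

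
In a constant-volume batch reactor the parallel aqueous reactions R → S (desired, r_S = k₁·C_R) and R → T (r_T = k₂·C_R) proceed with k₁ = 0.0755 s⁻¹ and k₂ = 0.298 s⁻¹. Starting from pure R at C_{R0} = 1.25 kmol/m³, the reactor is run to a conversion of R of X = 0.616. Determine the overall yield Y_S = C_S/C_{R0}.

0.125

C_R = C_{R0}(1−X) = 0.4800 kmol/m³.
Both paths are first order in R, so the instantaneous fraction to S is constant: dC_S/d(−C_R) = k₁/(k₁+k₂) = 0.2021.
C_S = 0.2021·(C_{R0}−C_R) = 0.2021×0.7700 = 0.156 kmol/m³.
Y_S = C_S/C_{R0} = 0.1556/1.25 = 0.125.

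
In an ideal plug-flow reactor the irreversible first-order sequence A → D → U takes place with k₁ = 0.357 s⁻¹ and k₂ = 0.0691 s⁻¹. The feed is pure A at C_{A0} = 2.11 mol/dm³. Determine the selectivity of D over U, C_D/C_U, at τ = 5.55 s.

3.58

For first-order series with pure A initially, C_D(τ) = k₁C_{A0}/(k₂−k₁)·(e^(−k₁τ) − e^(−k₂τ)).
e^(−k₁τ) = e^(−0.357×5.55) = e^(−1.981) = 0.1379; e^(−k₂τ) = e^(−0.3835) = 0.6815.
C_D = 0.357×2.11/(0.0691−0.357) × (0.1379−0.6815) = (-2.616)×(-0.5436) = 1.422 mol/dm³.
C_A = C_{A0}e^(−k₁τ) = 0.2909 mol/dm³, so C_U = C_{A0}−C_A−C_D = 0.3968 mol/dm³; C_D/C_U = 3.58.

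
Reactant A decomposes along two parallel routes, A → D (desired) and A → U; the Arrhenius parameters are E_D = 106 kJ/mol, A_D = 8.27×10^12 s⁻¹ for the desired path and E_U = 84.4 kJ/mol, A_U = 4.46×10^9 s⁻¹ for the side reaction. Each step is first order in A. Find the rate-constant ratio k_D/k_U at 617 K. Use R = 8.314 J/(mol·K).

27.5

With equal orders, S_{D/U} = k_D/k_U = (A_D/A_U)·exp[(E_U−E_D)/(RT)].
(E_U−E_D)/(RT) = (84.4−106)×10³/(8.314×617) = -21600/5130 = -4.211.
k_D/k_U = (8.27×10^12/4.46×10^9)·exp(-4.211) = 1854 × 0.01484 = 27.5.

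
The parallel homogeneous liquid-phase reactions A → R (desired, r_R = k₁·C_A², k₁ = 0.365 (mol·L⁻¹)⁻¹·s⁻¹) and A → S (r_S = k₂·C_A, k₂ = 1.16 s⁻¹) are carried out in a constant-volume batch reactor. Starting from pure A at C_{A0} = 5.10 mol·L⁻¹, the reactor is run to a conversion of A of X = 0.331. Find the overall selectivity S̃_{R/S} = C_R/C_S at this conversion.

C_A = C_{A0}(1−X) = 3.412 mol·L⁻¹.
Along a PFR/batch, dC_S/dC_A = −r_S/(r_R+r_S) = −k₂/(k₂+k₁·C_A).
Integrating from C_{A0} to C_A: C_S = (1.16/0.365)·ln[(1.16+0.365·5.10)/(1.16+0.365·3.41)] = 3.178·ln(3.021/2.405) = 0.7248 mol·L⁻¹.
Then C_R = (C_{A0}−C_A) − C_S = 1.688 − 0.7248 = 0.9633 mol·L⁻¹.
S̃_{R/S} = C_R/C_S = 0.9633/0.7248 = 1.33.

1.33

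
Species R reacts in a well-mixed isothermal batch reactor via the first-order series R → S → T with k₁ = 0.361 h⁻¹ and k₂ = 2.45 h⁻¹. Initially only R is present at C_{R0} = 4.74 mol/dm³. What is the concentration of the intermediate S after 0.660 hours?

0.483 mol/dm³

The intermediate concentration in a first-order A→B→C sequence is C_S = k₁C_{R0}(e^(−k₁t) − e^(−k₂t))/(k₂−k₁).
e^(−k₁t) = e^(−0.361×0.660) = e^(−0.2383) = 0.7880; e^(−k₂t) = e^(−1.617) = 0.1985.
C_S = 0.361×4.74/(2.45−0.361) × (0.7880−0.1985) = 0.8191×0.5895 = 0.4829 mol/dm³.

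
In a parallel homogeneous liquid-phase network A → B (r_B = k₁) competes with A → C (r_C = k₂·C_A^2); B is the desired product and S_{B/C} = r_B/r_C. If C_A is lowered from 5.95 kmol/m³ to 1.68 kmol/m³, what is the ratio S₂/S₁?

12.5

S_{B/C} = (k₁/k₂)·C_A^-2, so S₂/S₁ = (C_{A,2}/C_{A,1})^-2.
= (1.68/5.95)^(-2) = (0.2824)^(-2) = 12.5.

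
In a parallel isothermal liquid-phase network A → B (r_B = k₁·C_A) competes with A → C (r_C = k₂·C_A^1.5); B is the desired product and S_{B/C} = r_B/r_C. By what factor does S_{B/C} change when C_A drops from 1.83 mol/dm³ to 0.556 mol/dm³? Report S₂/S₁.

1.81

S_{B/C} = (k₁/k₂)·C_A^-0.5, so S₂/S₁ = (C_{A,2}/C_{A,1})^-0.5.
= (0.556/1.83)^(-0.5) = (0.3038)^(-0.5) = 1.81.
Selectivity toward B rises as C_A falls — low-concentration operation is favoured.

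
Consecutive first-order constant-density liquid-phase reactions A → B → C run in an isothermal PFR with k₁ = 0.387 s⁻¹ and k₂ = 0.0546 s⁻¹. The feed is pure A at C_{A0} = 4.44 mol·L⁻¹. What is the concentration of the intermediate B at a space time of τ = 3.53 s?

2.94 mol·L⁻¹

The intermediate concentration in a first-order A→B→C sequence is C_B = k₁C_{A0}(e^(−k₁τ) − e^(−k₂τ))/(k₂−k₁).
e^(−k₁τ) = e^(−0.387×3.53) = e^(−1.366) = 0.2551; e^(−k₂τ) = e^(−0.1927) = 0.8247.
C_B = 0.387×4.44/(0.0546−0.387) × (0.2551−0.8247) = (-5.169)×(-0.5696) = 2.944 mol·L⁻¹.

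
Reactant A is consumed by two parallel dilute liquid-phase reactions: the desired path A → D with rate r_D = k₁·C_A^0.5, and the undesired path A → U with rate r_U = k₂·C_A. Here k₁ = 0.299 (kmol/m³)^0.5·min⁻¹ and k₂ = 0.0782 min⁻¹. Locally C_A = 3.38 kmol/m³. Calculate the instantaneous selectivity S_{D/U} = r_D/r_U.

2.08

S_{D/U} = r_D/r_U = (k₁·C_A^0.5)/(k₂·C_A) = (k₁/k₂)·C_A^-0.5.
= (0.299×3.380^0.5) / (0.0782×3.380) = 0.5497/0.2643 = 2.08.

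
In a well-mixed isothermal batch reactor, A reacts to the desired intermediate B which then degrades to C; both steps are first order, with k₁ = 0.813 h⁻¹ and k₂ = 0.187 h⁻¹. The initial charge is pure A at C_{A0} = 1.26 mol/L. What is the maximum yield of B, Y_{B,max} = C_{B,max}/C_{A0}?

0.645

At the optimum, C_{B,max}/C_{A0} = (k₁/k₂)^[k₂/(k₂−k₁)].
= (0.813/0.187)^(0.187/(0.187−0.813)) = (4.348)^(-0.2987) = 0.6447.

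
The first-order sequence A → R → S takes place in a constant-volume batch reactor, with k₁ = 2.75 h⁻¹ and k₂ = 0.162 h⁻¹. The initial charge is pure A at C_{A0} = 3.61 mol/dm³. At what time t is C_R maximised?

1.09 h

For first-order series the maximum of C_R occurs at t_opt = ln(k₂/k₁)/(k₂−k₁).
= ln(0.162/2.75)/(0.162−2.75) = ln(0.05891)/-2.588 = -2.832/-2.588 = 1.09 h.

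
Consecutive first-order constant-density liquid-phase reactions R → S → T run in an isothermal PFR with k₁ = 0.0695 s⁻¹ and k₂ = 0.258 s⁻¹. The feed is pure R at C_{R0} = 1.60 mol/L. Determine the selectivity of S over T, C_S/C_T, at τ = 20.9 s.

0.124

For first-order series with pure R initially, C_S(τ) = k₁C_{R0}/(k₂−k₁)·(e^(−k₁τ) − e^(−k₂τ)).
e^(−k₁τ) = e^(−0.0695×20.9) = e^(−1.453) = 0.2340; e^(−k₂τ) = e^(−5.392) = 0.004552.
C_S = 0.0695×1.60/(0.258−0.0695) × (0.2340−0.004552) = 0.5899×0.2294 = 0.1353 mol/L.
C_R = C_{R0}e^(−k₁τ) = 0.3744 mol/L, so C_T = C_{R0}−C_R−C_S = 1.090 mol/L; C_S/C_T = 0.124.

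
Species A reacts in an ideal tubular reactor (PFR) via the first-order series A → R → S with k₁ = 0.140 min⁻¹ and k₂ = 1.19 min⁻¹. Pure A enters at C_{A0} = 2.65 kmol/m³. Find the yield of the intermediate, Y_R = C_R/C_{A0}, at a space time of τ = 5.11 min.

Solving the coupled first-order balances gives C_R(τ) = [k₁/(k₂−k₁)]·C_{A0}·(e^(−k₁τ) − e^(−k₂τ)).
e^(−k₁τ) = e^(−0.140×5.11) = e^(−0.7154) = 0.4890; e^(−k₂τ) = e^(−6.081) = 0.002286.
C_R = 0.140×2.65/(1.19−0.140) × (0.4890−0.002286) = 0.3533×0.4867 = 0.1720 kmol/m³.
Y_R = C_R/C_{A0} = 0.1720/2.65 = 0.0649.

0.0649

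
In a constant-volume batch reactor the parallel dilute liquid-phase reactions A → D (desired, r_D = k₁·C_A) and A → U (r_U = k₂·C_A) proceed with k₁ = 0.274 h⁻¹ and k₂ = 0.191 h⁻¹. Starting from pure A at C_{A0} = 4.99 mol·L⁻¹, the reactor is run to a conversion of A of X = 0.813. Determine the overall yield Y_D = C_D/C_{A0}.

0.479

C_A = C_{A0}(1−X) = 0.9331 mol·L⁻¹.
Both paths are first order in A, so the instantaneous fraction to D is constant: dC_D/d(−C_A) = k₁/(k₁+k₂) = 0.5892.
C_D = 0.5892·(C_{A0}−C_A) = 0.5892×4.057 = 2.39 mol·L⁻¹.
Y_D = C_D/C_{A0} = 2.390/4.99 = 0.479.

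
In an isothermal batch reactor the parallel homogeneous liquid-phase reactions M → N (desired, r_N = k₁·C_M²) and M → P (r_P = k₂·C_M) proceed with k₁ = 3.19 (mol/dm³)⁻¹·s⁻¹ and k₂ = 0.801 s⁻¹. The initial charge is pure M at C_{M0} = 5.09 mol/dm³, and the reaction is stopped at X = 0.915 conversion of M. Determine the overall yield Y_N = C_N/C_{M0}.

C_M = C_{M0}(1−X) = 0.4326 mol/dm³.
Along a PFR/batch, dC_P/dC_M = −r_P/(r_N+r_P) = −k₂/(k₂+k₁·C_M).
Integrating from C_{M0} to C_M: C_P = (0.801/3.19)·ln[(0.801+3.19·5.09)/(0.801+3.19·0.433)] = 0.2511·ln(17.04/2.181) = 0.5162 mol/dm³.
Then C_N = (C_{M0}−C_M) − C_P = 4.657 − 0.5162 = 4.141 mol/dm³.
Y_N = C_N/C_{M0} = 4.141/5.09 = 0.814.

0.814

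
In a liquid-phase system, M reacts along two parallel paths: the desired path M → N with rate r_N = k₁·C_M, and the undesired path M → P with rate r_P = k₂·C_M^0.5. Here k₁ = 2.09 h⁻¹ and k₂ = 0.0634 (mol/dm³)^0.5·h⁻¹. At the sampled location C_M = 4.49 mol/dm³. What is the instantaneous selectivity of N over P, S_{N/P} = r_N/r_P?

69.9

S_{N/P} = r_N/r_P = (k₁·C_M)/(k₂·C_M^0.5) = (k₁/k₂)·C_M^0.5.
= (2.09×4.490) / (0.0634×4.490^0.5) = 9.384/0.1343 = 69.9.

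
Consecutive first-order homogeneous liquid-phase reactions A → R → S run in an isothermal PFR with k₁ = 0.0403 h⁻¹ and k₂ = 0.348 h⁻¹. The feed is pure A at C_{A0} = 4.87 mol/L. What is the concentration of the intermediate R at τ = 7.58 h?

0.424 mol/L

Solving the coupled first-order balances gives C_R(τ) = [k₁/(k₂−k₁)]·C_{A0}·(e^(−k₁τ) − e^(−k₂τ)).
e^(−k₁τ) = e^(−0.0403×7.58) = e^(−0.3055) = 0.7368; e^(−k₂τ) = e^(−2.638) = 0.07152.
C_R = 0.0403×4.87/(0.348−0.0403) × (0.7368−0.07152) = 0.6378×0.6653 = 0.4243 mol/L.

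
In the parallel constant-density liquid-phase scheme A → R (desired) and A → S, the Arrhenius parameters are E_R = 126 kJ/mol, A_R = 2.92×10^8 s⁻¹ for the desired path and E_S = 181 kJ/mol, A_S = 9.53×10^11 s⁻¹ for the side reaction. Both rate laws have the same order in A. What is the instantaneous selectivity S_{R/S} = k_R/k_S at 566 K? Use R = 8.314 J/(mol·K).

k_R/k_S = (A_R/A_S)·exp[−(E_R−E_S)/(RT)] = (A_R/A_S)·exp[(E_S−E_R)/(RT)].
(E_S−E_R)/(RT) = (181−126)×10³/(8.314×566) = 55000/4706 = 11.69.
k_R/k_S = (2.92×10^8/9.53×10^11)·exp(11.69) = 3.064×10^-4 × 1.191×10^5 = 36.5.
Since E_R < E_S, lowering the temperature improves selectivity toward R.

36.5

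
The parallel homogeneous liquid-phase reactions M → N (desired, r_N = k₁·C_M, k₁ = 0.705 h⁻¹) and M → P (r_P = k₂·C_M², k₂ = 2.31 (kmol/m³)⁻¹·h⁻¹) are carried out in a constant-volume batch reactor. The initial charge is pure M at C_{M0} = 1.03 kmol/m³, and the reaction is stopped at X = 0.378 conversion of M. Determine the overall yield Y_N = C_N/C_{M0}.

C_M = C_{M0}(1−X) = 0.6407 kmol/m³.
Along a PFR/batch, dC_N/dC_M = −r_N/(r_N+r_P) = −k₁/(k₁+k₂·C_M).
Integrating from C_{M0} to C_M: C_N = (0.705/2.31)·ln[(0.705+2.31·1.03)/(0.705+2.31·0.641)] = 0.3052·ln(3.084/2.185) = 0.1052 kmol/m³.
Y_N = C_N/C_{M0} = 0.1052/1.03 = 0.102.

0.102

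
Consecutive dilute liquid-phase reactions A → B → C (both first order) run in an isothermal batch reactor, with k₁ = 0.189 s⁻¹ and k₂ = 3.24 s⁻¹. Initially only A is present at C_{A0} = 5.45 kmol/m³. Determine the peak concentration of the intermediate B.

0.267 kmol/m³

Evaluating C_B at t_opt = ln(k₂/k₁)/(k₂−k₁) gives C_{B,max}/C_{A0} = (k₁/k₂)^[k₂/(k₂−k₁)].
= (0.189/3.24)^(3.24/(3.24−0.189)) = (0.05833)^(1.062) = 0.04892.
C_{B,max} = 0.04892×5.45 = 0.267 kmol/m³.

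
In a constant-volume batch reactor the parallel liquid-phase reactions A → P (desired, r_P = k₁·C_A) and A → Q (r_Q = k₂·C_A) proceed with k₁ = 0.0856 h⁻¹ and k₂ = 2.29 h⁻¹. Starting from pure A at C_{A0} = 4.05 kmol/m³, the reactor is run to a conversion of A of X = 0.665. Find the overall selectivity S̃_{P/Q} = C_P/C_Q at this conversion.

0.0374

C_A = C_{A0}(1−X) = 1.357 kmol/m³.
Both paths are first order in A, so the instantaneous fraction to P is constant: dC_P/d(−C_A) = k₁/(k₁+k₂) = 0.03603.
C_P = 0.03603·(C_{A0}−C_A) = 0.03603×2.693 = 0.0970 kmol/m³.
C_Q = (C_{A0}−C_A)−C_P = 2.596 kmol/m³; S̃_{P/Q} = 0.09705/2.596 = 0.0374.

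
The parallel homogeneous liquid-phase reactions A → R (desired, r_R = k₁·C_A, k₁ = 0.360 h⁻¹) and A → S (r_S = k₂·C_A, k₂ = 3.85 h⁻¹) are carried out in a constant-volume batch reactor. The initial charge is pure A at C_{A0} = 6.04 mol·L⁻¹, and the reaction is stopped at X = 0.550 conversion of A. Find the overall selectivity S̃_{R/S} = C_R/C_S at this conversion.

C_A = C_{A0}(1−X) = 2.718 mol·L⁻¹.
Both paths are first order in A, so the instantaneous fraction to R is constant: dC_R/d(−C_A) = k₁/(k₁+k₂) = 0.08551.
C_R = 0.08551·(C_{A0}−C_A) = 0.08551×3.322 = 0.284 mol·L⁻¹.
C_S = (C_{A0}−C_A)−C_R = 3.038 mol·L⁻¹; S̃_{R/S} = 0.2841/3.038 = 0.0935.

0.0935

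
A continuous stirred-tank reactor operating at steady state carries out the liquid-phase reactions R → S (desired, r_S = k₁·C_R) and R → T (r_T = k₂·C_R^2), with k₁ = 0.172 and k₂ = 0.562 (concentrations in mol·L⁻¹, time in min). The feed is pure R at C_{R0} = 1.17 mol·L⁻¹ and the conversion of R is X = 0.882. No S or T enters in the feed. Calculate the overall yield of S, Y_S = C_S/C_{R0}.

Exit C_R = C_{R0}(1−X) = 1.17×0.118 = 0.1381 mol·L⁻¹.
Rates in a CSTR are evaluated at the outlet concentration: r_S = 0.172×0.1381 = 0.02375, r_T = 0.562×0.1381^2 = 0.01071.
Fraction of consumed R going to S: r_S/(r_S+r_T) = 0.6891.
C_S = 0.6891·C_{R0}·X = 0.6891×1.17×0.882 = 0.711 mol·L⁻¹; Y_S = C_S/C_{R0} = 0.608.

0.608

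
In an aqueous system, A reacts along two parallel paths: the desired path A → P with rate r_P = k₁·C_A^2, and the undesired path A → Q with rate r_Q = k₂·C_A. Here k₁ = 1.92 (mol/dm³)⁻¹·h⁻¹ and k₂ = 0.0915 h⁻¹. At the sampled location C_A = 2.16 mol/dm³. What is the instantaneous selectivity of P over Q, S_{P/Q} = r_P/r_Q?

45.3

S_{P/Q} = r_P/r_Q = (k₁·C_A^2)/(k₂·C_A) = (k₁/k₂)·C_A.
= (1.92×2.160^2) / (0.0915×2.160) = 8.958/0.1976 = 45.3.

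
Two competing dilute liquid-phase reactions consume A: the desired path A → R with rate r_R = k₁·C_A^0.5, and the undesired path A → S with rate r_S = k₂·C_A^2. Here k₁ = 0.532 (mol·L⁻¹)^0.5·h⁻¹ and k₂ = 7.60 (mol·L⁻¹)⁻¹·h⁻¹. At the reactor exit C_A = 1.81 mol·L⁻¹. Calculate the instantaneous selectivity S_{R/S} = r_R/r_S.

S_{R/S} = r_R/r_S = (k₁·C_A^0.5)/(k₂·C_A^2) = (k₁/k₂)·C_A^-1.5.
= (0.532×1.810^0.5) / (7.60×1.810^2) = 0.7157/24.90 = 0.0287.
The undesired path is higher order in A, so low C_A (CSTR or dilute feed) favours R.

0.0287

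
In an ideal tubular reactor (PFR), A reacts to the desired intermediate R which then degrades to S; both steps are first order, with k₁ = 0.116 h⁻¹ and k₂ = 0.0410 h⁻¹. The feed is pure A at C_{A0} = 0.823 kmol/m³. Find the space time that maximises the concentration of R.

The intermediate peaks when r₁ = r₂, i.e. k₁e^(−k₁τ) = k₂e^(−k₂τ), giving τ_opt = ln(k₂/k₁)/(k₂−k₁).
= ln(0.0410/0.116)/(0.0410−0.116) = ln(0.3534)/-0.07500 = -1.040/-0.07500 = 13.9 h.

13.9 h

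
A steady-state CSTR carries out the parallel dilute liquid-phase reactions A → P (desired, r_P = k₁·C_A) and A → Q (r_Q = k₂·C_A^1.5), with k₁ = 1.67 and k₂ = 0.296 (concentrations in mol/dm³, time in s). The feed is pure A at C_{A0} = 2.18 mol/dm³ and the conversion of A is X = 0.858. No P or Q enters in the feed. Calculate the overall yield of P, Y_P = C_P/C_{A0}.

Exit C_A = C_{A0}(1−X) = 2.18×0.142 = 0.3096 mol/dm³.
In a CSTR the entire volume is at exit conditions, so r_P = 1.67×0.3096 = 0.5170 and r_Q = 0.296×0.3096^1.5 = 0.05098.
Fraction of consumed A going to P: r_P/(r_P+r_Q) = 0.9102.
C_P = 0.9102·C_{A0}·X = 0.9102×2.18×0.858 = 1.70 mol/dm³; Y_P = C_P/C_{A0} = 0.781.

0.781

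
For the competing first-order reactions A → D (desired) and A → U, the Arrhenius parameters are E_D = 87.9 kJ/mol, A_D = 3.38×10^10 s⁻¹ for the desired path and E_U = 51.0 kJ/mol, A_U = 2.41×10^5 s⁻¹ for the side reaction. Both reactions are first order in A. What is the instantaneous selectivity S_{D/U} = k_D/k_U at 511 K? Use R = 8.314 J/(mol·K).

k_D/k_U = (A_D/A_U)·exp[−(E_D−E_U)/(RT)] = (A_D/A_U)·exp[(E_U−E_D)/(RT)].
(E_U−E_D)/(RT) = (51.0−87.9)×10³/(8.314×511) = -36900/4248 = -8.686.
k_D/k_U = (3.38×10^10/2.41×10^5)·exp(-8.686) = 1.402×10^5 × 1.690×10^-4 = 23.7.

23.7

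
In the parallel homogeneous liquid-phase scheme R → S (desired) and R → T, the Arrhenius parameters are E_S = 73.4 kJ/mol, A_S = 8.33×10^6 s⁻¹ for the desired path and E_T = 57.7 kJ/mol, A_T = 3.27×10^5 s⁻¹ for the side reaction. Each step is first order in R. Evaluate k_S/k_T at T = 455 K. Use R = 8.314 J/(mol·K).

0.401

With equal orders, S_{S/T} = k_S/k_T = (A_S/A_T)·exp[(E_T−E_S)/(RT)].
(E_T−E_S)/(RT) = (57.7−73.4)×10³/(8.314×455) = -15700/3783 = -4.150.
k_S/k_T = (8.33×10^6/3.27×10^5)·exp(-4.150) = 25.47 × 0.01576 = 0.401.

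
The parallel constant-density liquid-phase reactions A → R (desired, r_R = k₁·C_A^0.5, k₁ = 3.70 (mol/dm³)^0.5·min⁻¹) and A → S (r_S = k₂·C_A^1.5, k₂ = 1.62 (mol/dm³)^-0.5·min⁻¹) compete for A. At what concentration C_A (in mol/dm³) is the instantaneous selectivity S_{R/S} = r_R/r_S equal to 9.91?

0.230 mol/dm³

S_{R/S} = (k₁/k₂)·C_A⁻¹ ⇒ C_A = (S·k₂/k₁)^(-1).
= (9.91×1.62/3.70)^(-1) = (4.339)^(-1) = 0.230 mol/dm³.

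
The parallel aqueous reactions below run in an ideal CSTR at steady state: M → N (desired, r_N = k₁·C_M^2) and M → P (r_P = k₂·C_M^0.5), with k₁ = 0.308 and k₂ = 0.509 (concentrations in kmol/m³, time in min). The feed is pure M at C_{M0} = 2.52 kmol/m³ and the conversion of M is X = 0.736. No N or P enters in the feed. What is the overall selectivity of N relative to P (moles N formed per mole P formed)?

0.328

Exit C_M = C_{M0}(1−X) = 2.52×0.264 = 0.6653 kmol/m³.
In a CSTR the entire volume is at exit conditions, so r_N = 0.308×0.6653^2 = 0.1363 and r_P = 0.509×0.6653^0.5 = 0.4152.
Overall selectivity = C_N/C_P = r_Nτ/(r_Pτ) = r_N/r_P = 0.328.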